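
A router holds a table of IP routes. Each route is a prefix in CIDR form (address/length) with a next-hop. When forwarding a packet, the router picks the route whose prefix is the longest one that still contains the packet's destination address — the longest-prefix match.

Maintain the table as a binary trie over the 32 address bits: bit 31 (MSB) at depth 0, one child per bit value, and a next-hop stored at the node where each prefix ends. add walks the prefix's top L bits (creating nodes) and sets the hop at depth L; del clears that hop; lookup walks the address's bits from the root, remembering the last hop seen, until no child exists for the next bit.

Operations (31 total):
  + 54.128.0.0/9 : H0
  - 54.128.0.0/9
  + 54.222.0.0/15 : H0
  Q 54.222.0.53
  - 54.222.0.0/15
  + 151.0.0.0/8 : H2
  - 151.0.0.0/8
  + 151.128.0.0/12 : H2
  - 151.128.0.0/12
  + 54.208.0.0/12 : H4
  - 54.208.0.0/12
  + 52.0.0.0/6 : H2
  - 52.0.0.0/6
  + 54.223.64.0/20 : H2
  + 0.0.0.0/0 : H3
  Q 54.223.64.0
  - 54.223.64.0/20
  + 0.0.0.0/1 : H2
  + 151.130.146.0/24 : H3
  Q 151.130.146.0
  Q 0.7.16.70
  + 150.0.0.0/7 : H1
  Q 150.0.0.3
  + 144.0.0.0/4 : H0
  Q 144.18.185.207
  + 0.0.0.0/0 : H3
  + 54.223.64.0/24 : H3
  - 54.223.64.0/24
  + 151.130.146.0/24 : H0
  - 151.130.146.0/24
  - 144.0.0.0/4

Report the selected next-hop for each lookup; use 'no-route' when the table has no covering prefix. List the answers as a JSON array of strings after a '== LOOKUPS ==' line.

Apply in order:
  + 54.128.0.0/9 (H0) depth=9
  del 54.128.0.0/9 (clear depth 9)
  + 54.222.0.0/15 (H0) depth=15
  lookup 54.222.0.53: bits 001101101101111 walk d0:-→d1:-→d2:-→d3:-→d4:-→d5:-→d6:-→d7:-→d8:-→d9:-→d10:-→d11:-→d12:-→d13:-→d14:-→d15:H0 -> H0
  del 54.222.0.0/15 (clear depth 15)
  + 151.0.0.0/8 (H2) depth=8
  del 151.0.0.0/8 (clear depth 8)
  + 151.128.0.0/12 (H2) depth=12
  del 151.128.0.0/12 (clear depth 12)
  + 54.208.0.0/12 (H4) depth=12
  del 54.208.0.0/12 (clear depth 12)
  + 52.0.0.0/6 (H2) depth=6
  del 52.0.0.0/6 (clear depth 6)
  + 54.223.64.0/20 (H2) depth=20
  + 0.0.0.0/0 (H3) depth=0
  lookup 54.223.64.0: bits 00110110110111110100 walk d0:H3→d1:-→d2:-→d3:-→d4:-→d5:-→d6:-→d7:-→d8:-→d9:-→d10:-→d11:-→d12:-→d13:-→d14:-→d15:-→d16:-→d17:-→d18:-→d19:-→d20:H2 -> H2
  del 54.223.64.0/20 (clear depth 20)
  + 0.0.0.0/1 (H2) depth=1
  + 151.130.146.0/24 (H3) depth=24
  lookup 151.130.146.0: bits 100101111000001010010010 walk d0:H3→d1:-→d2:-→d3:-→d4:-→d5:-→d6:-→d7:-→d8:-→d9:-→d10:-→d11:-→d12:-→d13:-→d14:-→d15:-→d16:-→d17:-→d18:-→d19:-→d20:-→d21:-→d22:-→d23:-→d24:H3 -> H3
  lookup 0.7.16.70: bits 00 walk d0:H3→d1:H2→d2:- -> H2
  + 150.0.0.0/7 (H1) depth=7
  lookup 150.0.0.3: bits 1001011 walk d0:H3→d1:-→d2:-→d3:-→d4:-→d5:-→d6:-→d7:H1 -> H1
  + 144.0.0.0/4 (H0) depth=4
  lookup 144.18.185.207: bits 10010 walk d0:H3→d1:-→d2:-→d3:-→d4:H0→d5:- -> H0
  + 0.0.0.0/0 (H3) depth=0
  + 54.223.64.0/24 (H3) depth=24
  del 54.223.64.0/24 (clear depth 24)
  + 151.130.146.0/24 (H0) depth=24
  del 151.130.146.0/24 (clear depth 24)
  del 144.0.0.0/4 (clear depth 4)

== LOOKUPS ==
["H0","H2","H3","H2","H1","H0"]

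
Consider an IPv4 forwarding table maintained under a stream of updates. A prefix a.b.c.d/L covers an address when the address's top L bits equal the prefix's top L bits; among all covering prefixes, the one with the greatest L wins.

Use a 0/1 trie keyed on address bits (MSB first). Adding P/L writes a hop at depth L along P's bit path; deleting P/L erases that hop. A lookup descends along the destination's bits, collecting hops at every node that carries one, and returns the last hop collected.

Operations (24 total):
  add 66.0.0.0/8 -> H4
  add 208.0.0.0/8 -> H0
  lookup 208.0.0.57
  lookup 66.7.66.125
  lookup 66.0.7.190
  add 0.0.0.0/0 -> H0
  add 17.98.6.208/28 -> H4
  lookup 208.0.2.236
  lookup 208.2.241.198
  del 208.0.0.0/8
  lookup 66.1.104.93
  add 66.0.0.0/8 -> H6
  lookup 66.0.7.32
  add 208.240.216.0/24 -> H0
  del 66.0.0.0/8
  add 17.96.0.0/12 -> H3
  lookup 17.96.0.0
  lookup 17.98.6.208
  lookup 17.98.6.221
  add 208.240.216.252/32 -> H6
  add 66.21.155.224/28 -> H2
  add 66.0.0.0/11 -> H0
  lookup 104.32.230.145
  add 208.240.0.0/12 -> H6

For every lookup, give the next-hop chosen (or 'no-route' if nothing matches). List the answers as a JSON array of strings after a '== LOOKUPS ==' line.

Trace:
  add 66.0.0.0/8 -> H4 at depth 8
  add 208.0.0.0/8 -> H0 at depth 8
  ? 208.0.0.57  path d0:-→d1:-→d2:-→d3:-→d4:-→d5:-→d6:-→d7:-→d8:H0  best=H0
  ? 66.7.66.125  path d0:-→d1:-→d2:-→d3:-→d4:-→d5:-→d6:-→d7:-→d8:H4  best=H4
  ? 66.0.7.190  path d0:-→d1:-→d2:-→d3:-→d4:-→d5:-→d6:-→d7:-→d8:H4  best=H4
  add 0.0.0.0/0 -> H0 at depth 0
  add 17.98.6.208/28 -> H4 at depth 28
  ? 208.0.2.236  path d0:H0→d1:-→d2:-→d3:-→d4:-→d5:-→d6:-→d7:-→d8:H0  best=H0
  ? 208.2.241.198  path d0:H0→d1:-→d2:-→d3:-→d4:-→d5:-→d6:-→d7:-→d8:H0  best=H0
  del 208.0.0.0/8 (clear depth 8)
  ? 66.1.104.93  path d0:H0→d1:-→d2:-→d3:-→d4:-→d5:-→d6:-→d7:-→d8:H4  best=H4
  add 66.0.0.0/8 -> H6 at depth 8
  ? 66.0.7.32  path d0:H0→d1:-→d2:-→d3:-→d4:-→d5:-→d6:-→d7:-→d8:H6  best=H6
  add 208.240.216.0/24 -> H0 at depth 24
  del 66.0.0.0/8 (clear depth 8)
  add 17.96.0.0/12 -> H3 at depth 12
  ? 17.96.0.0  path d0:H0→d1:-→d2:-→d3:-→d4:-→d5:-→d6:-→d7:-→d8:-→d9:-→d10:-→d11:-→d12:H3→d13:-→d14:-  best=H3
  ? 17.98.6.208  path d0:H0→d1:-→d2:-→d3:-→d4:-→d5:-→d6:-→d7:-→d8:-→d9:-→d10:-→d11:-→d12:H3→d13:-→d14:-→d15:-→d16:-→d17:-→d18:-→d19:-→d20:-→d21:-→d22:-→d23:-→d24:-→d25:-→d26:-→d27:-→d28:H4  best=H4
  ? 17.98.6.221  path d0:H0→d1:-→d2:-→d3:-→d4:-→d5:-→d6:-→d7:-→d8:-→d9:-→d10:-→d11:-→d12:H3→d13:-→d14:-→d15:-→d16:-→d17:-→d18:-→d19:-→d20:-→d21:-→d22:-→d23:-→d24:-→d25:-→d26:-→d27:-→d28:H4  best=H4
  add 208.240.216.252/32 -> H6 at depth 32
  add 66.21.155.224/28 -> H2 at depth 28
  add 66.0.0.0/11 -> H0 at depth 11
  ? 104.32.230.145  path d0:H0→d1:-→d2:-  best=H0
  add 208.240.0.0/12 -> H6 at depth 12

== LOOKUPS ==
["H0","H4","H4","H0","H0","H4","H6","H3","H4","H4","H0"]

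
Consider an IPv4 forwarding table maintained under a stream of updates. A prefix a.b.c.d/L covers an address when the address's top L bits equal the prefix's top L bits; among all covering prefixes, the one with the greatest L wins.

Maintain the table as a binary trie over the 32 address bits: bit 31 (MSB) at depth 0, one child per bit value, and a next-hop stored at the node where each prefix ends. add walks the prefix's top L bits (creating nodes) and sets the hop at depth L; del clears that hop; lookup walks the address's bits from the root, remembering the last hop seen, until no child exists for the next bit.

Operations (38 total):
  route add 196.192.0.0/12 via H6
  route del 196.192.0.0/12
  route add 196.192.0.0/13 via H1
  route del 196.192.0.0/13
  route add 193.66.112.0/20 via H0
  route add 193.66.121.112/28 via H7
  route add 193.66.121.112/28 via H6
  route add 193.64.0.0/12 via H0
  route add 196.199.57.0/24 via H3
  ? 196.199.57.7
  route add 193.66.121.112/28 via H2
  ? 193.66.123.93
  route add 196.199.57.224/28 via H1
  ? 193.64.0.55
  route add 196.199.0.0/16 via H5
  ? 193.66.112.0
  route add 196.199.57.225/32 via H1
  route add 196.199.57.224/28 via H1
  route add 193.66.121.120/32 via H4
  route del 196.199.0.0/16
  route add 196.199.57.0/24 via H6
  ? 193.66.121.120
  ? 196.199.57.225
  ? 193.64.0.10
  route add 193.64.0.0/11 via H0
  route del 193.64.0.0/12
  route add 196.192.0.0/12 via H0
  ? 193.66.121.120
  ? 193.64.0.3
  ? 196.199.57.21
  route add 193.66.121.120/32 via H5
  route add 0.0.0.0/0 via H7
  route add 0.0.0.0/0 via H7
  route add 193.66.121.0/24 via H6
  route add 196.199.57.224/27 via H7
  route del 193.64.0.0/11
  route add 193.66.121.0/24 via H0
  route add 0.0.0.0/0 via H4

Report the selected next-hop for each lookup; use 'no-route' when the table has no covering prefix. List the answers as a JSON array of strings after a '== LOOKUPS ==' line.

Trace:
  + 196.192.0.0/12 (H6) depth=12
  - 196.192.0.0/12 clear@12
  + 196.192.0.0/13 (H1) depth=13
  - 196.192.0.0/13 clear@13
  + 193.66.112.0/20 (H0) depth=20
  + 193.66.121.112/28 (H7) depth=28
  + 193.66.121.112/28 (H6) depth=28
  + 193.64.0.0/12 (H0) depth=12
  + 196.199.57.0/24 (H3) depth=24
  ? 196.199.57.7  path d0:-→d1:-→d2:-→d3:-→d4:-→d5:-→d6:-→d7:-→d8:-→d9:-→d10:-→d11:-→d12:-→d13:-→d14:-→d15:-→d16:-→d17:-→d18:-→d19:-→d20:-→d21:-→d22:-→d23:-→d24:H3  best=H3
  + 193.66.121.112/28 (H2) depth=28
  ? 193.66.123.93  path d0:-→d1:-→d2:-→d3:-→d4:-→d5:-→d6:-→d7:-→d8:-→d9:-→d10:-→d11:-→d12:H0→d13:-→d14:-→d15:-→d16:-→d17:-→d18:-→d19:-→d20:H0→d21:-→d22:-  best=H0
  + 196.199.57.224/28 (H1) depth=28
  ? 193.64.0.55  path d0:-→d1:-→d2:-→d3:-→d4:-→d5:-→d6:-→d7:-→d8:-→d9:-→d10:-→d11:-→d12:H0→d13:-→d14:-  best=H0
  + 196.199.0.0/16 (H5) depth=16
  ? 193.66.112.0  path d0:-→d1:-→d2:-→d3:-→d4:-→d5:-→d6:-→d7:-→d8:-→d9:-→d10:-→d11:-→d12:H0→d13:-→d14:-→d15:-→d16:-→d17:-→d18:-→d19:-→d20:H0  best=H0
  + 196.199.57.225/32 (H1) depth=32
  + 196.199.57.224/28 (H1) depth=28
  + 193.66.121.120/32 (H4) depth=32
  - 196.199.0.0/16 clear@16
  + 196.199.57.0/24 (H6) depth=24
  ? 193.66.121.120  path d0:-→d1:-→d2:-→d3:-→d4:-→d5:-→d6:-→d7:-→d8:-→d9:-→d10:-→d11:-→d12:H0→d13:-→d14:-→d15:-→d16:-→d17:-→d18:-→d19:-→d20:H0→d21:-→d22:-→d23:-→d24:-→d25:-→d26:-→d27:-→d28:H2→d29:-→d30:-→d31:-→d32:H4  best=H4
  ? 196.199.57.225  path d0:-→d1:-→d2:-→d3:-→d4:-→d5:-→d6:-→d7:-→d8:-→d9:-→d10:-→d11:-→d12:-→d13:-→d14:-→d15:-→d16:-→d17:-→d18:-→d19:-→d20:-→d21:-→d22:-→d23:-→d24:H6→d25:-→d26:-→d27:-→d28:H1→d29:-→d30:-→d31:-→d32:H1  best=H1
  ? 193.64.0.10  path d0:-→d1:-→d2:-→d3:-→d4:-→d5:-→d6:-→d7:-→d8:-→d9:-→d10:-→d11:-→d12:H0→d13:-→d14:-  best=H0
  + 193.64.0.0/11 (H0) depth=11
  - 193.64.0.0/12 clear@12
  + 196.192.0.0/12 (H0) depth=12
  ? 193.66.121.120  path d0:-→d1:-→d2:-→d3:-→d4:-→d5:-→d6:-→d7:-→d8:-→d9:-→d10:-→d11:H0→d12:-→d13:-→d14:-→d15:-→d16:-→d17:-→d18:-→d19:-→d20:H0→d21:-→d22:-→d23:-→d24:-→d25:-→d26:-→d27:-→d28:H2→d29:-→d30:-→d31:-→d32:H4  best=H4
  ? 193.64.0.3  path d0:-→d1:-→d2:-→d3:-→d4:-→d5:-→d6:-→d7:-→d8:-→d9:-→d10:-→d11:H0→d12:-→d13:-→d14:-  best=H0
  ? 196.199.57.21  path d0:-→d1:-→d2:-→d3:-→d4:-→d5:-→d6:-→d7:-→d8:-→d9:-→d10:-→d11:-→d12:H0→d13:-→d14:-→d15:-→d16:-→d17:-→d18:-→d19:-→d20:-→d21:-→d22:-→d23:-→d24:H6  best=H6
  + 193.66.121.120/32 (H5) depth=32
  + 0.0.0.0/0 (H7) depth=0
  + 0.0.0.0/0 (H7) depth=0
  + 193.66.121.0/24 (H6) depth=24
  + 196.199.57.224/27 (H7) depth=27
  - 193.64.0.0/11 clear@11
  + 193.66.121.0/24 (H0) depth=24
  + 0.0.0.0/0 (H4) depth=0

== LOOKUPS ==
["H3","H0","H0","H0","H4","H1","H0","H4","H0","H6"]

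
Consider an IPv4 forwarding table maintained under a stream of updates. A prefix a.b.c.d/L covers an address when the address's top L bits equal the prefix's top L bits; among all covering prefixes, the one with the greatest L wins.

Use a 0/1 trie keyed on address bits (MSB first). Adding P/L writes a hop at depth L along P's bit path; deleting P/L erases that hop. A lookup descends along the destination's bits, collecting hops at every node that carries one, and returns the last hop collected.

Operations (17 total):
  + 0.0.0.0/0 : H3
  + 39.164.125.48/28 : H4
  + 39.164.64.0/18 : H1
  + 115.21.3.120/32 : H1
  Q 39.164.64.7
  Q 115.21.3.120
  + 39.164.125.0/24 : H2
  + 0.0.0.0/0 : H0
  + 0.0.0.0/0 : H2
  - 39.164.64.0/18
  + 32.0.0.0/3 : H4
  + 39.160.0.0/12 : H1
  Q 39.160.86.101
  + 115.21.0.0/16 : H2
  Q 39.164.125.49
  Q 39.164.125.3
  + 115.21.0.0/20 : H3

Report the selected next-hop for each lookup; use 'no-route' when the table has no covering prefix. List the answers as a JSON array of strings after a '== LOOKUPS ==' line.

Process each operation:
  + 0.0.0.0/0 (H3) depth=0
  + 39.164.125.48/28 (H4) depth=28
  + 39.164.64.0/18 (H1) depth=18
  + 115.21.3.120/32 (H1) depth=32
  Q 39.164.64.7: descend 001001111010010001 ; hops seen [H3,H1] ; pick H1
  Q 115.21.3.120: descend 01110011000101010000001101111000 ; hops seen [H3,H1] ; pick H1
  + 39.164.125.0/24 (H2) depth=24
  + 0.0.0.0/0 (H0) depth=0
  + 0.0.0.0/0 (H2) depth=0
  - 39.164.64.0/18 clear@18
  + 32.0.0.0/3 (H4) depth=3
  + 39.160.0.0/12 (H1) depth=12
  Q 39.160.86.101: descend 0010011110100 ; hops seen [H2,H4,H1] ; pick H1
  + 115.21.0.0/16 (H2) depth=16
  Q 39.164.125.49: descend 0010011110100100011111010011 ; hops seen [H2,H4,H1,H2,H4] ; pick H4
  Q 39.164.125.3: descend 00100111101001000111110100 ; hops seen [H2,H4,H1,H2] ; pick H2
  + 115.21.0.0/20 (H3) depth=20

== LOOKUPS ==
["H1","H1","H1","H4","H2"]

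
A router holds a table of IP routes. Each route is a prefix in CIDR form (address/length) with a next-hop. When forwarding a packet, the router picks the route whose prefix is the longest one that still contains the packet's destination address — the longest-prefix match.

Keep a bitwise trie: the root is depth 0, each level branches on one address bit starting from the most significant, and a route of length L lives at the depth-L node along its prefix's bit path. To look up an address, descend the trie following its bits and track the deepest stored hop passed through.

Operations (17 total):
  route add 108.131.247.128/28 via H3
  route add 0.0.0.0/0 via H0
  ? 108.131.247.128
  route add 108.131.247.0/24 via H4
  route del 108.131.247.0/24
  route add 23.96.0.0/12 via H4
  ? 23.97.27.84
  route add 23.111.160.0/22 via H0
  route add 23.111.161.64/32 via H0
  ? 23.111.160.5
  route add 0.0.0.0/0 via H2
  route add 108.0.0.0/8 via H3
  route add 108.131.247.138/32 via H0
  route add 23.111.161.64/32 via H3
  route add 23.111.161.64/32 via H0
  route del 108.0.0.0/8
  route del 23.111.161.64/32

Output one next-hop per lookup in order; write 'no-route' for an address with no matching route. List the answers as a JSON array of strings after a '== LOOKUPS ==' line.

Apply in order:
  + 108.131.247.128/28 (H3) depth=28
  + 0.0.0.0/0 (H0) depth=0
  ? 108.131.247.128  path d0:H0→d1:-→d2:-→d3:-→d4:-→d5:-→d6:-→d7:-→d8:-→d9:-→d10:-→d11:-→d12:-→d13:-→d14:-→d15:-→d16:-→d17:-→d18:-→d19:-→d20:-→d21:-→d22:-→d23:-→d24:-→d25:-→d26:-→d27:-→d28:H3  best=H3
  + 108.131.247.0/24 (H4) depth=24
  - 108.131.247.0/24 clear@24
  + 23.96.0.0/12 (H4) depth=12
  ? 23.97.27.84  path d0:H0→d1:-→d2:-→d3:-→d4:-→d5:-→d6:-→d7:-→d8:-→d9:-→d10:-→d11:-→d12:H4  best=H4
  + 23.111.160.0/22 (H0) depth=22
  + 23.111.161.64/32 (H0) depth=32
  ? 23.111.160.5  path d0:H0→d1:-→d2:-→d3:-→d4:-→d5:-→d6:-→d7:-→d8:-→d9:-→d10:-→d11:-→d12:H4→d13:-→d14:-→d15:-→d16:-→d17:-→d18:-→d19:-→d20:-→d21:-→d22:H0→d23:-  best=H0
  + 0.0.0.0/0 (H2) depth=0
  + 108.0.0.0/8 (H3) depth=8
  + 108.131.247.138/32 (H0) depth=32
  + 23.111.161.64/32 (H3) depth=32
  + 23.111.161.64/32 (H0) depth=32
  - 108.0.0.0/8 clear@8
  - 23.111.161.64/32 clear@32

== LOOKUPS ==
["H3","H4","H0"]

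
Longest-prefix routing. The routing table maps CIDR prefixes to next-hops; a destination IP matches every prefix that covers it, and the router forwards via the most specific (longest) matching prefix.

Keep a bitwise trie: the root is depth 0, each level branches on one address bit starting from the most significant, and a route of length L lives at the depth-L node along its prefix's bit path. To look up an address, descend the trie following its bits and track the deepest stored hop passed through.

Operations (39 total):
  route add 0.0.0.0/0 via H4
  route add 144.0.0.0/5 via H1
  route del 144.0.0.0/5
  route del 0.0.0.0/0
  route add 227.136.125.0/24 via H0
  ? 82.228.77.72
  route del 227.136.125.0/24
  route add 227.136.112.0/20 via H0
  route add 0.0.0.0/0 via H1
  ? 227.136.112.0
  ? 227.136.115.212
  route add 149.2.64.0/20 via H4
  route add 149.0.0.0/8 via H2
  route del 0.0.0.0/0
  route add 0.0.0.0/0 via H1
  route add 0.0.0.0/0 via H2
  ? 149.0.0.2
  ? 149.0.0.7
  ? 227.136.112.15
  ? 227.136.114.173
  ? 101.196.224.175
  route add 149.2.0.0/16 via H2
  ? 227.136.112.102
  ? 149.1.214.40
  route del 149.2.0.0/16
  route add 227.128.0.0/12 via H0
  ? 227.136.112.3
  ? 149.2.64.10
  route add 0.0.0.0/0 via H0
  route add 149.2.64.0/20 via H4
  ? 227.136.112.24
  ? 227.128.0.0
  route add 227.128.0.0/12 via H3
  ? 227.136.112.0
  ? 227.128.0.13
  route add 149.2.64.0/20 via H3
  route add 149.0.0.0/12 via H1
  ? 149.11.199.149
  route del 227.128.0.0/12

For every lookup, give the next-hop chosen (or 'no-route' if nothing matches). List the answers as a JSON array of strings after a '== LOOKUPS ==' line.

Process each operation:
  add 0.0.0.0/0 -> H4 at depth 0
  add 144.0.0.0/5 -> H1 at depth 5
  del 144.0.0.0/5 (clear depth 5)
  del 0.0.0.0/0 (clear depth 0)
  add 227.136.125.0/24 -> H0 at depth 24
  lookup 82.228.77.72: bits ε walk d0:- -> no-route
  del 227.136.125.0/24 (clear depth 24)
  add 227.136.112.0/20 -> H0 at depth 20
  add 0.0.0.0/0 -> H1 at depth 0
  lookup 227.136.112.0: bits 11100011100010000111 walk d0:H1→d1:-→d2:-→d3:-→d4:-→d5:-→d6:-→d7:-→d8:-→d9:-→d10:-→d11:-→d12:-→d13:-→d14:-→d15:-→d16:-→d17:-→d18:-→d19:-→d20:H0 -> H0
  lookup 227.136.115.212: bits 11100011100010000111 walk d0:H1→d1:-→d2:-→d3:-→d4:-→d5:-→d6:-→d7:-→d8:-→d9:-→d10:-→d11:-→d12:-→d13:-→d14:-→d15:-→d16:-→d17:-→d18:-→d19:-→d20:H0 -> H0
  add 149.2.64.0/20 -> H4 at depth 20
  add 149.0.0.0/8 -> H2 at depth 8
  del 0.0.0.0/0 (clear depth 0)
  add 0.0.0.0/0 -> H1 at depth 0
  add 0.0.0.0/0 -> H2 at depth 0
  lookup 149.0.0.2: bits 10010101000000 walk d0:H2→d1:-→d2:-→d3:-→d4:-→d5:-→d6:-→d7:-→d8:H2→d9:-→d10:-→d11:-→d12:-→d13:-→d14:- -> H2
  lookup 149.0.0.7: bits 10010101000000 walk d0:H2→d1:-→d2:-→d3:-→d4:-→d5:-→d6:-→d7:-→d8:H2→d9:-→d10:-→d11:-→d12:-→d13:-→d14:- -> H2
  lookup 227.136.112.15: bits 11100011100010000111 walk d0:H2→d1:-→d2:-→d3:-→d4:-→d5:-→d6:-→d7:-→d8:-→d9:-→d10:-→d11:-→d12:-→d13:-→d14:-→d15:-→d16:-→d17:-→d18:-→d19:-→d20:H0 -> H0
  lookup 227.136.114.173: bits 11100011100010000111 walk d0:H2→d1:-→d2:-→d3:-→d4:-→d5:-→d6:-→d7:-→d8:-→d9:-→d10:-→d11:-→d12:-→d13:-→d14:-→d15:-→d16:-→d17:-→d18:-→d19:-→d20:H0 -> H0
  lookup 101.196.224.175: bits ε walk d0:H2 -> H2
  add 149.2.0.0/16 -> H2 at depth 16
  lookup 227.136.112.102: bits 11100011100010000111 walk d0:H2→d1:-→d2:-→d3:-→d4:-→d5:-→d6:-→d7:-→d8:-→d9:-→d10:-→d11:-→d12:-→d13:-→d14:-→d15:-→d16:-→d17:-→d18:-→d19:-→d20:H0 -> H0
  lookup 149.1.214.40: bits 10010101000000 walk d0:H2→d1:-→d2:-→d3:-→d4:-→d5:-→d6:-→d7:-→d8:H2→d9:-→d10:-→d11:-→d12:-→d13:-→d14:- -> H2
  del 149.2.0.0/16 (clear depth 16)
  add 227.128.0.0/12 -> H0 at depth 12
  lookup 227.136.112.3: bits 11100011100010000111 walk d0:H2→d1:-→d2:-→d3:-→d4:-→d5:-→d6:-→d7:-→d8:-→d9:-→d10:-→d11:-→d12:H0→d13:-→d14:-→d15:-→d16:-→d17:-→d18:-→d19:-→d20:H0 -> H0
  lookup 149.2.64.10: bits 10010101000000100100 walk d0:H2→d1:-→d2:-→d3:-→d4:-→d5:-→d6:-→d7:-→d8:H2→d9:-→d10:-→d11:-→d12:-→d13:-→d14:-→d15:-→d16:-→d17:-→d18:-→d19:-→d20:H4 -> H4
  add 0.0.0.0/0 -> H0 at depth 0
  add 149.2.64.0/20 -> H4 at depth 20
  lookup 227.136.112.24: bits 11100011100010000111 walk d0:H0→d1:-→d2:-→d3:-→d4:-→d5:-→d6:-→d7:-→d8:-→d9:-→d10:-→d11:-→d12:H0→d13:-→d14:-→d15:-→d16:-→d17:-→d18:-→d19:-→d20:H0 -> H0
  lookup 227.128.0.0: bits 111000111000 walk d0:H0→d1:-→d2:-→d3:-→d4:-→d5:-→d6:-→d7:-→d8:-→d9:-→d10:-→d11:-→d12:H0 -> H0
  add 227.128.0.0/12 -> H3 at depth 12
  lookup 227.136.112.0: bits 11100011100010000111 walk d0:H0→d1:-→d2:-→d3:-→d4:-→d5:-→d6:-→d7:-→d8:-→d9:-→d10:-→d11:-→d12:H3→d13:-→d14:-→d15:-→d16:-→d17:-→d18:-→d19:-→d20:H0 -> H0
  lookup 227.128.0.13: bits 111000111000 walk d0:H0→d1:-→d2:-→d3:-→d4:-→d5:-→d6:-→d7:-→d8:-→d9:-→d10:-→d11:-→d12:H3 -> H3
  add 149.2.64.0/20 -> H3 at depth 20
  add 149.0.0.0/12 -> H1 at depth 12
  lookup 149.11.199.149: bits 100101010000 walk d0:H0→d1:-→d2:-→d3:-→d4:-→d5:-→d6:-→d7:-→d8:H2→d9:-→d10:-→d11:-→d12:H1 -> H1
  del 227.128.0.0/12 (clear depth 12)

== LOOKUPS ==
["no-route","H0","H0","H2","H2","H0","H0","H2","H0","H2","H0","H4","H0","H0","H0","H3","H1"]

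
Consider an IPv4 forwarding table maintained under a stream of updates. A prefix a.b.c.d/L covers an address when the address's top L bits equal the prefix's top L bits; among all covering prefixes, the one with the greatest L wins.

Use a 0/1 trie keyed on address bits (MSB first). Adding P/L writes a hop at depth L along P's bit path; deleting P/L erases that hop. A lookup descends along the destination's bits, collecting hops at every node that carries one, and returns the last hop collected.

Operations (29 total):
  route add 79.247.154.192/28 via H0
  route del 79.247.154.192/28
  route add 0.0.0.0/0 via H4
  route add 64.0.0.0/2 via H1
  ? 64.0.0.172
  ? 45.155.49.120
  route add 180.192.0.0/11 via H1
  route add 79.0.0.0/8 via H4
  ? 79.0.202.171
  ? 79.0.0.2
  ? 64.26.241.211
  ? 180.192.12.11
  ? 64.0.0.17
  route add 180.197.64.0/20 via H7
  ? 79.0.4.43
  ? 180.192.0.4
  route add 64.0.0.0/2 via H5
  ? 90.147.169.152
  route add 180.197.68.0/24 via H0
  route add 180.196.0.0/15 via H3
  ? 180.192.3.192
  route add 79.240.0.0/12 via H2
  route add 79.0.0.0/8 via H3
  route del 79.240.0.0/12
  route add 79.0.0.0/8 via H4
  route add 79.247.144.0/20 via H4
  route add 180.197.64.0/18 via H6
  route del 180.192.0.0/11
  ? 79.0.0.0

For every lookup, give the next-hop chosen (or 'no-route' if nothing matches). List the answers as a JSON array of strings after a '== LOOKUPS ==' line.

Apply in order:
  + 79.247.154.192/28 (H0) depth=28
  del 79.247.154.192/28 (clear depth 28)
  + 0.0.0.0/0 (H4) depth=0
  + 64.0.0.0/2 (H1) depth=2
  ? 64.0.0.172  path d0:H4→d1:-→d2:H1→d3:-→d4:-  best=H1
  ? 45.155.49.120  path d0:H4→d1:-  best=H4
  + 180.192.0.0/11 (H1) depth=11
  + 79.0.0.0/8 (H4) depth=8
  ? 79.0.202.171  path d0:H4→d1:-→d2:H1→d3:-→d4:-→d5:-→d6:-→d7:-→d8:H4  best=H4
  ? 79.0.0.2  path d0:H4→d1:-→d2:H1→d3:-→d4:-→d5:-→d6:-→d7:-→d8:H4  best=H4
  ? 64.26.241.211  path d0:H4→d1:-→d2:H1→d3:-→d4:-  best=H1
  ? 180.192.12.11  path d0:H4→d1:-→d2:-→d3:-→d4:-→d5:-→d6:-→d7:-→d8:-→d9:-→d10:-→d11:H1  best=H1
  ? 64.0.0.17  path d0:H4→d1:-→d2:H1→d3:-→d4:-  best=H1
  + 180.197.64.0/20 (H7) depth=20
  ? 79.0.4.43  path d0:H4→d1:-→d2:H1→d3:-→d4:-→d5:-→d6:-→d7:-→d8:H4  best=H4
  ? 180.192.0.4  path d0:H4→d1:-→d2:-→d3:-→d4:-→d5:-→d6:-→d7:-→d8:-→d9:-→d10:-→d11:H1→d12:-→d13:-  best=H1
  + 64.0.0.0/2 (H5) depth=2
  ? 90.147.169.152  path d0:H4→d1:-→d2:H5→d3:-  best=H5
  + 180.197.68.0/24 (H0) depth=24
  + 180.196.0.0/15 (H3) depth=15
  ? 180.192.3.192  path d0:H4→d1:-→d2:-→d3:-→d4:-→d5:-→d6:-→d7:-→d8:-→d9:-→d10:-→d11:H1→d12:-→d13:-  best=H1
  + 79.240.0.0/12 (H2) depth=12
  + 79.0.0.0/8 (H3) depth=8
  del 79.240.0.0/12 (clear depth 12)
  + 79.0.0.0/8 (H4) depth=8
  + 79.247.144.0/20 (H4) depth=20
  + 180.197.64.0/18 (H6) depth=18
  del 180.192.0.0/11 (clear depth 11)
  ? 79.0.0.0  path d0:H4→d1:-→d2:H5→d3:-→d4:-→d5:-→d6:-→d7:-→d8:H4  best=H4

== LOOKUPS ==
["H1","H4","H4","H4","H1","H1","H1","H4","H1","H5","H1","H4"]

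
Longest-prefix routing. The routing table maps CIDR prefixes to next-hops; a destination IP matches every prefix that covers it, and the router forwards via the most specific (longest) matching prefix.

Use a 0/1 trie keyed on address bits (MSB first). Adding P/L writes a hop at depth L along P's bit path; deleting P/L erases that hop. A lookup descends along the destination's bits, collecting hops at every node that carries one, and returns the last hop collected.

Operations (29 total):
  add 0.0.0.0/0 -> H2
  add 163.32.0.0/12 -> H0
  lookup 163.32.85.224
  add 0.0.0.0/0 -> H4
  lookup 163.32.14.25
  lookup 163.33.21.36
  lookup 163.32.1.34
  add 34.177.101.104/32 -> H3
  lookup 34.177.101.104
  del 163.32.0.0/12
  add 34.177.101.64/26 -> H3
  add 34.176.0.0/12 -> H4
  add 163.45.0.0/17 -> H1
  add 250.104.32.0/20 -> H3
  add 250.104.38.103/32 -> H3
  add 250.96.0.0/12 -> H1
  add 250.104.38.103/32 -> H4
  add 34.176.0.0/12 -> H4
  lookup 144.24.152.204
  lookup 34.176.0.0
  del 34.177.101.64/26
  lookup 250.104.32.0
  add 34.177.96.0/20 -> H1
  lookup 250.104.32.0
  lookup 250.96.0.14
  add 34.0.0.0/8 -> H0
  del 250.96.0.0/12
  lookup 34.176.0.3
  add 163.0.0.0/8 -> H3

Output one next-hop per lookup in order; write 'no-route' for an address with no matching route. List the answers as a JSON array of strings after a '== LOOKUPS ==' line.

Trace:
  add 0.0.0.0/0 -> H2 at depth 0
  add 163.32.0.0/12 -> H0 at depth 12
  Q 163.32.85.224: descend 101000110010 ; hops seen [H2,H0] ; pick H0
  add 0.0.0.0/0 -> H4 at depth 0
  Q 163.32.14.25: descend 101000110010 ; hops seen [H4,H0] ; pick H0
  Q 163.33.21.36: descend 101000110010 ; hops seen [H4,H0] ; pick H0
  Q 163.32.1.34: descend 101000110010 ; hops seen [H4,H0] ; pick H0
  add 34.177.101.104/32 -> H3 at depth 32
  Q 34.177.101.104: descend 00100010101100010110010101101000 ; hops seen [H4,H3] ; pick H3
  del 163.32.0.0/12 (clear depth 12)
  add 34.177.101.64/26 -> H3 at depth 26
  add 34.176.0.0/12 -> H4 at depth 12
  add 163.45.0.0/17 -> H1 at depth 17
  add 250.104.32.0/20 -> H3 at depth 20
  add 250.104.38.103/32 -> H3 at depth 32
  add 250.96.0.0/12 -> H1 at depth 12
  add 250.104.38.103/32 -> H4 at depth 32
  add 34.176.0.0/12 -> H4 at depth 12
  Q 144.24.152.204: descend 10 ; hops seen [H4] ; pick H4
  Q 34.176.0.0: descend 001000101011000 ; hops seen [H4,H4] ; pick H4
  del 34.177.101.64/26 (clear depth 26)
  Q 250.104.32.0: descend 111110100110100000100 ; hops seen [H4,H1,H3] ; pick H3
  add 34.177.96.0/20 -> H1 at depth 20
  Q 250.104.32.0: descend 111110100110100000100 ; hops seen [H4,H1,H3] ; pick H3
  Q 250.96.0.14: descend 111110100110 ; hops seen [H4,H1] ; pick H1
  add 34.0.0.0/8 -> H0 at depth 8
  del 250.96.0.0/12 (clear depth 12)
  Q 34.176.0.3: descend 001000101011000 ; hops seen [H4,H0,H4] ; pick H4
  add 163.0.0.0/8 -> H3 at depth 8

== LOOKUPS ==
["H0","H0","H0","H0","H3","H4","H4","H3","H3","H1","H4"]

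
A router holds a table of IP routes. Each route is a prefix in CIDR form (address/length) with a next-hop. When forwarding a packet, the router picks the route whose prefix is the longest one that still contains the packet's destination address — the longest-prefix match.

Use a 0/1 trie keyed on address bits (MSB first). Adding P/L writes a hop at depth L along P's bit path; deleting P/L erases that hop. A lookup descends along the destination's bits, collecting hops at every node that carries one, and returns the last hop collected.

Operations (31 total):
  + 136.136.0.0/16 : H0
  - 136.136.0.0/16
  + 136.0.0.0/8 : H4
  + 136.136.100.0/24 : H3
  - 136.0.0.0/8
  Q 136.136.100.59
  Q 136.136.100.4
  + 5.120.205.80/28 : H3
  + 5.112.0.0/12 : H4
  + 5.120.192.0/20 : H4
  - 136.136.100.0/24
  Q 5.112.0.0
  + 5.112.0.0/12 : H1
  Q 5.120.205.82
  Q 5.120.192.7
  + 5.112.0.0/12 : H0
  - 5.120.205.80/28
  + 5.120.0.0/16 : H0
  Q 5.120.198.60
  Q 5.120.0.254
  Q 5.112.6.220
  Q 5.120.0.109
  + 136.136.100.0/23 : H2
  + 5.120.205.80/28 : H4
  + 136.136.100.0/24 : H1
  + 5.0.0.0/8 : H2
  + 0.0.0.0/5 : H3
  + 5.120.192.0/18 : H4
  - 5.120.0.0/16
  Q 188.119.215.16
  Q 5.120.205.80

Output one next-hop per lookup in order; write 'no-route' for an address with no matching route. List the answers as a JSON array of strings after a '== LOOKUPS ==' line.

Apply in order:
  add 136.136.0.0/16 -> H0 at depth 16
  - 136.136.0.0/16 clear@16
  add 136.0.0.0/8 -> H4 at depth 8
  add 136.136.100.0/24 -> H3 at depth 24
  - 136.0.0.0/8 clear@8
  Q 136.136.100.59: descend 100010001000100001100100 ; hops seen [H3] ; pick H3
  Q 136.136.100.4: descend 100010001000100001100100 ; hops seen [H3] ; pick H3
  add 5.120.205.80/28 -> H3 at depth 28
  add 5.112.0.0/12 -> H4 at depth 12
  add 5.120.192.0/20 -> H4 at depth 20
  - 136.136.100.0/24 clear@24
  Q 5.112.0.0: descend 000001010111 ; hops seen [H4] ; pick H4
  add 5.112.0.0/12 -> H1 at depth 12
  Q 5.120.205.82: descend 0000010101111000110011010101 ; hops seen [H1,H4,H3] ; pick H3
  Q 5.120.192.7: descend 00000101011110001100 ; hops seen [H1,H4] ; pick H4
  add 5.112.0.0/12 -> H0 at depth 12
  - 5.120.205.80/28 clear@28
  add 5.120.0.0/16 -> H0 at depth 16
  Q 5.120.198.60: descend 00000101011110001100 ; hops seen [H0,H0,H4] ; pick H4
  Q 5.120.0.254: descend 0000010101111000 ; hops seen [H0,H0] ; pick H0
  Q 5.112.6.220: descend 000001010111 ; hops seen [H0] ; pick H0
  Q 5.120.0.109: descend 0000010101111000 ; hops seen [H0,H0] ; pick H0
  add 136.136.100.0/23 -> H2 at depth 23
  add 5.120.205.80/28 -> H4 at depth 28
  add 136.136.100.0/24 -> H1 at depth 24
  add 5.0.0.0/8 -> H2 at depth 8
  add 0.0.0.0/5 -> H3 at depth 5
  add 5.120.192.0/18 -> H4 at depth 18
  - 5.120.0.0/16 clear@16
  Q 188.119.215.16: descend 10 ; hops seen [∅] ; pick no-route
  Q 5.120.205.80: descend 0000010101111000110011010101 ; hops seen [H3,H2,H0,H4,H4,H4] ; pick H4

== LOOKUPS ==
["H3","H3","H4","H3","H4","H4","H0","H0","H0","no-route","H4"]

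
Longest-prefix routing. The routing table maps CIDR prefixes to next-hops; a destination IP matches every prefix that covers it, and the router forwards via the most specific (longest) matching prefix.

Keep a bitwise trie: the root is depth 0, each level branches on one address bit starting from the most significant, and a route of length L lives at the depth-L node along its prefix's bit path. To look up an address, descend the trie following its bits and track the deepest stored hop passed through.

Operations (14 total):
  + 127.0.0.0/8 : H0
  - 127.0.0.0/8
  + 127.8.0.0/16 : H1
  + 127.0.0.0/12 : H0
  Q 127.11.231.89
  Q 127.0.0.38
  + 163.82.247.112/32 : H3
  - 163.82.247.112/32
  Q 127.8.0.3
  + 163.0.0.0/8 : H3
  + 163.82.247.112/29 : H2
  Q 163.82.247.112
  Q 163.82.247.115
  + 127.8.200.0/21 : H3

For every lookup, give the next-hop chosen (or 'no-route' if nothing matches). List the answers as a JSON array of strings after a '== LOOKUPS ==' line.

Process each operation:
  + 127.0.0.0/8 (H0) depth=8
  - 127.0.0.0/8 clear@8
  + 127.8.0.0/16 (H1) depth=16
  + 127.0.0.0/12 (H0) depth=12
  lookup 127.11.231.89: bits 01111111000010 walk d0:-→d1:-→d2:-→d3:-→d4:-→d5:-→d6:-→d7:-→d8:-→d9:-→d10:-→d11:-→d12:H0→d13:-→d14:- -> H0
  lookup 127.0.0.38: bits 011111110000 walk d0:-→d1:-→d2:-→d3:-→d4:-→d5:-→d6:-→d7:-→d8:-→d9:-→d10:-→d11:-→d12:H0 -> H0
  + 163.82.247.112/32 (H3) depth=32
  - 163.82.247.112/32 clear@32
  lookup 127.8.0.3: bits 0111111100001000 walk d0:-→d1:-→d2:-→d3:-→d4:-→d5:-→d6:-→d7:-→d8:-→d9:-→d10:-→d11:-→d12:H0→d13:-→d14:-→d15:-→d16:H1 -> H1
  + 163.0.0.0/8 (H3) depth=8
  + 163.82.247.112/29 (H2) depth=29
  lookup 163.82.247.112: bits 10100011010100101111011101110000 walk d0:-→d1:-→d2:-→d3:-→d4:-→d5:-→d6:-→d7:-→d8:H3→d9:-→d10:-→d11:-→d12:-→d13:-→d14:-→d15:-→d16:-→d17:-→d18:-→d19:-→d20:-→d21:-→d22:-→d23:-→d24:-→d25:-→d26:-→d27:-→d28:-→d29:H2→d30:-→d31:-→d32:- -> H2
  lookup 163.82.247.115: bits 101000110101001011110111011100 walk d0:-→d1:-→d2:-→d3:-→d4:-→d5:-→d6:-→d7:-→d8:H3→d9:-→d10:-→d11:-→d12:-→d13:-→d14:-→d15:-→d16:-→d17:-→d18:-→d19:-→d20:-→d21:-→d22:-→d23:-→d24:-→d25:-→d26:-→d27:-→d28:-→d29:H2→d30:- -> H2
  + 127.8.200.0/21 (H3) depth=21

== LOOKUPS ==
["H0","H0","H1","H2","H2"]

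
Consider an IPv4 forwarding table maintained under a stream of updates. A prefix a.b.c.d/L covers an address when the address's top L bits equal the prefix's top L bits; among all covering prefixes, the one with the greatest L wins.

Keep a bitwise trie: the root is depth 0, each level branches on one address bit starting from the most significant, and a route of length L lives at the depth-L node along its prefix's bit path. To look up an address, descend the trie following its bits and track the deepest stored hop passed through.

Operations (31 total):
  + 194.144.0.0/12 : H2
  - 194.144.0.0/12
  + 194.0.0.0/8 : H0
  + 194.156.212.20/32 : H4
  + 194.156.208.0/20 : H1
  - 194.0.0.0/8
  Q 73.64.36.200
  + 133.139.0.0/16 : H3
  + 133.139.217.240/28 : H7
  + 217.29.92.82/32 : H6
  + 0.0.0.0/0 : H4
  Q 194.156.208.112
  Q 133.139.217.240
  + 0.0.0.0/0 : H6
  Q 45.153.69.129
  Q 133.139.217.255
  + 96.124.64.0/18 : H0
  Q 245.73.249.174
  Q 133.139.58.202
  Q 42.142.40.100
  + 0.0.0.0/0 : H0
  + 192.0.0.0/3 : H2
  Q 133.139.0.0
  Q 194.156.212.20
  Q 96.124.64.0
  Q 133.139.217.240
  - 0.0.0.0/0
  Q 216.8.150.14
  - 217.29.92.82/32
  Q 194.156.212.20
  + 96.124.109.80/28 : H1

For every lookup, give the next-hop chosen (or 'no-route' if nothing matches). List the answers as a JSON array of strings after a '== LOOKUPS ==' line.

Apply in order:
  + 194.144.0.0/12 (H2) depth=12
  del 194.144.0.0/12 (clear depth 12)
  + 194.0.0.0/8 (H0) depth=8
  + 194.156.212.20/32 (H4) depth=32
  + 194.156.208.0/20 (H1) depth=20
  del 194.0.0.0/8 (clear depth 8)
  Q 73.64.36.200: descend ε ; hops seen [∅] ; pick no-route
  + 133.139.0.0/16 (H3) depth=16
  + 133.139.217.240/28 (H7) depth=28
  + 217.29.92.82/32 (H6) depth=32
  + 0.0.0.0/0 (H4) depth=0
  Q 194.156.208.112: descend 110000101001110011010 ; hops seen [H4,H1] ; pick H1
  Q 133.139.217.240: descend 1000010110001011110110011111 ; hops seen [H4,H3,H7] ; pick H7
  + 0.0.0.0/0 (H6) depth=0
  Q 45.153.69.129: descend ε ; hops seen [H6] ; pick H6
  Q 133.139.217.255: descend 1000010110001011110110011111 ; hops seen [H6,H3,H7] ; pick H7
  + 96.124.64.0/18 (H0) depth=18
  Q 245.73.249.174: descend 11 ; hops seen [H6] ; pick H6
  Q 133.139.58.202: descend 1000010110001011 ; hops seen [H6,H3] ; pick H3
  Q 42.142.40.100: descend 0 ; hops seen [H6] ; pick H6
  + 0.0.0.0/0 (H0) depth=0
  + 192.0.0.0/3 (H2) depth=3
  Q 133.139.0.0: descend 1000010110001011 ; hops seen [H0,H3] ; pick H3
  Q 194.156.212.20: descend 11000010100111001101010000010100 ; hops seen [H0,H2,H1,H4] ; pick H4
  Q 96.124.64.0: descend 011000000111110001 ; hops seen [H0,H0] ; pick H0
  Q 133.139.217.240: descend 1000010110001011110110011111 ; hops seen [H0,H3,H7] ; pick H7
  del 0.0.0.0/0 (clear depth 0)
  Q 216.8.150.14: descend 1101100 ; hops seen [H2] ; pick H2
  del 217.29.92.82/32 (clear depth 32)
  Q 194.156.212.20: descend 11000010100111001101010000010100 ; hops seen [H2,H1,H4] ; pick H4
  + 96.124.109.80/28 (H1) depth=28

== LOOKUPS ==
["no-route","H1","H7","H6","H7","H6","H3","H6","H3","H4","H0","H7","H2","H4"]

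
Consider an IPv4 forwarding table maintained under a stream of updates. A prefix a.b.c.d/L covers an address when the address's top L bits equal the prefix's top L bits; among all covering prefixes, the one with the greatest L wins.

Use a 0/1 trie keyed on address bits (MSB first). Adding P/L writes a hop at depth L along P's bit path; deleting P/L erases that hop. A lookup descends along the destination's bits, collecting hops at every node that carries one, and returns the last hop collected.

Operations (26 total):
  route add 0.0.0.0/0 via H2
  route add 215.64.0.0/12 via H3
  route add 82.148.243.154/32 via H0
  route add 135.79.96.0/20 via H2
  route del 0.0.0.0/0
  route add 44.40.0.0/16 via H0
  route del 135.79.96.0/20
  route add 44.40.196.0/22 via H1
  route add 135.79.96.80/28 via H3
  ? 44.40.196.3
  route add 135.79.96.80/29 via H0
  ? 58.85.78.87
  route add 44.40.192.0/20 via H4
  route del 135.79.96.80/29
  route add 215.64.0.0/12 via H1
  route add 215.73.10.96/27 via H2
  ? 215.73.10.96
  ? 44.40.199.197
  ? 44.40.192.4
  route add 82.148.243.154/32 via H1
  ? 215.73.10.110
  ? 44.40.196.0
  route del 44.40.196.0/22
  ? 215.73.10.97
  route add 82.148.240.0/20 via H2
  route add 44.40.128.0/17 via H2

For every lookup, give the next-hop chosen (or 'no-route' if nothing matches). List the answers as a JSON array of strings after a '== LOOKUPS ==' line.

Trace:
  add 0.0.0.0/0 -> H2 at depth 0
  add 215.64.0.0/12 -> H3 at depth 12
  add 82.148.243.154/32 -> H0 at depth 32
  add 135.79.96.0/20 -> H2 at depth 20
  del 0.0.0.0/0 (clear depth 0)
  add 44.40.0.0/16 -> H0 at depth 16
  del 135.79.96.0/20 (clear depth 20)
  add 44.40.196.0/22 -> H1 at depth 22
  add 135.79.96.80/28 -> H3 at depth 28
  Q 44.40.196.3: descend 0010110000101000110001 ; hops seen [H0,H1] ; pick H1
  add 135.79.96.80/29 -> H0 at depth 29
  Q 58.85.78.87: descend 001 ; hops seen [∅] ; pick no-route
  add 44.40.192.0/20 -> H4 at depth 20
  del 135.79.96.80/29 (clear depth 29)
  add 215.64.0.0/12 -> H1 at depth 12
  add 215.73.10.96/27 -> H2 at depth 27
  Q 215.73.10.96: descend 110101110100100100001010011 ; hops seen [H1,H2] ; pick H2
  Q 44.40.199.197: descend 0010110000101000110001 ; hops seen [H0,H4,H1] ; pick H1
  Q 44.40.192.4: descend 001011000010100011000 ; hops seen [H0,H4] ; pick H4
  add 82.148.243.154/32 -> H1 at depth 32
  Q 215.73.10.110: descend 110101110100100100001010011 ; hops seen [H1,H2] ; pick H2
  Q 44.40.196.0: descend 0010110000101000110001 ; hops seen [H0,H4,H1] ; pick H1
  del 44.40.196.0/22 (clear depth 22)
  Q 215.73.10.97: descend 110101110100100100001010011 ; hops seen [H1,H2] ; pick H2
  add 82.148.240.0/20 -> H2 at depth 20
  add 44.40.128.0/17 -> H2 at depth 17

== LOOKUPS ==
["H1","no-route","H2","H1","H4","H2","H1","H2"]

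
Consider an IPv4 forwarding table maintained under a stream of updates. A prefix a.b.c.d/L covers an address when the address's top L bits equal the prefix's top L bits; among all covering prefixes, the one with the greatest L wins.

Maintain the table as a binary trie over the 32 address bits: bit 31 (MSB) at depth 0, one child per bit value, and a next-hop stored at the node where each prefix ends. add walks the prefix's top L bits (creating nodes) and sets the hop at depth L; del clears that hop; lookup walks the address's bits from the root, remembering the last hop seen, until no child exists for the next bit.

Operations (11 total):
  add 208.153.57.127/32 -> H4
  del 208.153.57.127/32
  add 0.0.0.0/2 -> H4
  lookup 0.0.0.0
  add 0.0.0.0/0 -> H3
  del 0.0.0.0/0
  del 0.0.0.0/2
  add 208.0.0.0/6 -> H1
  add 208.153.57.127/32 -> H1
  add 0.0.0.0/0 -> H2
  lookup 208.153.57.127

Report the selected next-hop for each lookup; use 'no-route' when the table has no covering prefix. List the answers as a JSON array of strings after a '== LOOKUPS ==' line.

Trace:
  add 208.153.57.127/32 -> H4 at depth 32
  - 208.153.57.127/32 clear@32
  add 0.0.0.0/2 -> H4 at depth 2
  lookup 0.0.0.0: bits 00 walk d0:-→d1:-→d2:H4 -> H4
  add 0.0.0.0/0 -> H3 at depth 0
  - 0.0.0.0/0 clear@0
  - 0.0.0.0/2 clear@2
  add 208.0.0.0/6 -> H1 at depth 6
  add 208.153.57.127/32 -> H1 at depth 32
  add 0.0.0.0/0 -> H2 at depth 0
  lookup 208.153.57.127: bits 11010000100110010011100101111111 walk d0:H2→d1:-→d2:-→d3:-→d4:-→d5:-→d6:H1→d7:-→d8:-→d9:-→d10:-→d11:-→d12:-→d13:-→d14:-→d15:-→d16:-→d17:-→d18:-→d19:-→d20:-→d21:-→d22:-→d23:-→d24:-→d25:-→d26:-→d27:-→d28:-→d29:-→d30:-→d31:-→d32:H1 -> H1

== LOOKUPS ==
["H4","H1"]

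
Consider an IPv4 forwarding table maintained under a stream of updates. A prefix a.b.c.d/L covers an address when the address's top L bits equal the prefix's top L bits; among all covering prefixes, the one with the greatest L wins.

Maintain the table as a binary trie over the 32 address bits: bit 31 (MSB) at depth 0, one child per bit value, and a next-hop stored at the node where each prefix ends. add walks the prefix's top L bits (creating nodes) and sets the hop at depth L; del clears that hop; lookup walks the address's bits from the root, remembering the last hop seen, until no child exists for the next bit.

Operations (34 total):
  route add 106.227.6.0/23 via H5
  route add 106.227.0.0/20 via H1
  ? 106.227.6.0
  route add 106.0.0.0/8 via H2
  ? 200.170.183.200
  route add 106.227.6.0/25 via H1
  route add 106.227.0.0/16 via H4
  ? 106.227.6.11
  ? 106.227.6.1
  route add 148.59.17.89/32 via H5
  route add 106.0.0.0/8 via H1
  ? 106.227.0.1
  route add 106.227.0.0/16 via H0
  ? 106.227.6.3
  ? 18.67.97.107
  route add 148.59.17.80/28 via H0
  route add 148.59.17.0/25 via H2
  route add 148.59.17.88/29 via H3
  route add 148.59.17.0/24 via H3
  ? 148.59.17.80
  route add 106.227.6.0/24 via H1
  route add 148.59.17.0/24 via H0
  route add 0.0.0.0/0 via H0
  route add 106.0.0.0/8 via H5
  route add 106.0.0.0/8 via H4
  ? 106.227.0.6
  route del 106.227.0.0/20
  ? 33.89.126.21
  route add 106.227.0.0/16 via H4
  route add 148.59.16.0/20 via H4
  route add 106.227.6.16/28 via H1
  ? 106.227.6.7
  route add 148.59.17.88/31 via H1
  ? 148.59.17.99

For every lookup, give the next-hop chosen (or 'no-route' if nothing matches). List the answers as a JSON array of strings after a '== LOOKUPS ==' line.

Trace:
  add 106.227.6.0/23 -> H5 at depth 23
  add 106.227.0.0/20 -> H1 at depth 20
  ? 106.227.6.0  path d0:-→d1:-→d2:-→d3:-→d4:-→d5:-→d6:-→d7:-→d8:-→d9:-→d10:-→d11:-→d12:-→d13:-→d14:-→d15:-→d16:-→d17:-→d18:-→d19:-→d20:H1→d21:-→d22:-→d23:H5  best=H5
  add 106.0.0.0/8 -> H2 at depth 8
  ? 200.170.183.200  path d0:-  best=no-route
  add 106.227.6.0/25 -> H1 at depth 25
  add 106.227.0.0/16 -> H4 at depth 16
  ? 106.227.6.11  path d0:-→d1:-→d2:-→d3:-→d4:-→d5:-→d6:-→d7:-→d8:H2→d9:-→d10:-→d11:-→d12:-→d13:-→d14:-→d15:-→d16:H4→d17:-→d18:-→d19:-→d20:H1→d21:-→d22:-→d23:H5→d24:-→d25:H1  best=H1
  ? 106.227.6.1  path d0:-→d1:-→d2:-→d3:-→d4:-→d5:-→d6:-→d7:-→d8:H2→d9:-→d10:-→d11:-→d12:-→d13:-→d14:-→d15:-→d16:H4→d17:-→d18:-→d19:-→d20:H1→d21:-→d22:-→d23:H5→d24:-→d25:H1  best=H1
  add 148.59.17.89/32 -> H5 at depth 32
  add 106.0.0.0/8 -> H1 at depth 8
  ? 106.227.0.1  path d0:-→d1:-→d2:-→d3:-→d4:-→d5:-→d6:-→d7:-→d8:H1→d9:-→d10:-→d11:-→d12:-→d13:-→d14:-→d15:-→d16:H4→d17:-→d18:-→d19:-→d20:H1→d21:-  best=H1
  add 106.227.0.0/16 -> H0 at depth 16
  ? 106.227.6.3  path d0:-→d1:-→d2:-→d3:-→d4:-→d5:-→d6:-→d7:-→d8:H1→d9:-→d10:-→d11:-→d12:-→d13:-→d14:-→d15:-→d16:H0→d17:-→d18:-→d19:-→d20:H1→d21:-→d22:-→d23:H5→d24:-→d25:H1  best=H1
  ? 18.67.97.107  path d0:-→d1:-  best=no-route
  add 148.59.17.80/28 -> H0 at depth 28
  add 148.59.17.0/25 -> H2 at depth 25
  add 148.59.17.88/29 -> H3 at depth 29
  add 148.59.17.0/24 -> H3 at depth 24
  ? 148.59.17.80  path d0:-→d1:-→d2:-→d3:-→d4:-→d5:-→d6:-→d7:-→d8:-→d9:-→d10:-→d11:-→d12:-→d13:-→d14:-→d15:-→d16:-→d17:-→d18:-→d19:-→d20:-→d21:-→d22:-→d23:-→d24:H3→d25:H2→d26:-→d27:-→d28:H0  best=H0
  add 106.227.6.0/24 -> H1 at depth 24
  add 148.59.17.0/24 -> H0 at depth 24
  add 0.0.0.0/0 -> H0 at depth 0
  add 106.0.0.0/8 -> H5 at depth 8
  add 106.0.0.0/8 -> H4 at depth 8
  ? 106.227.0.6  path d0:H0→d1:-→d2:-→d3:-→d4:-→d5:-→d6:-→d7:-→d8:H4→d9:-→d10:-→d11:-→d12:-→d13:-→d14:-→d15:-→d16:H0→d17:-→d18:-→d19:-→d20:H1→d21:-  best=H1
  del 106.227.0.0/20 (clear depth 20)
  ? 33.89.126.21  path d0:H0→d1:-  best=H0
  add 106.227.0.0/16 -> H4 at depth 16
  add 148.59.16.0/20 -> H4 at depth 20
  add 106.227.6.16/28 -> H1 at depth 28
  ? 106.227.6.7  path d0:H0→d1:-→d2:-→d3:-→d4:-→d5:-→d6:-→d7:-→d8:H4→d9:-→d10:-→d11:-→d12:-→d13:-→d14:-→d15:-→d16:H4→d17:-→d18:-→d19:-→d20:-→d21:-→d22:-→d23:H5→d24:H1→d25:H1→d26:-→d27:-  best=H1
  add 148.59.17.88/31 -> H1 at depth 31
  ? 148.59.17.99  path d0:H0→d1:-→d2:-→d3:-→d4:-→d5:-→d6:-→d7:-→d8:-→d9:-→d10:-→d11:-→d12:-→d13:-→d14:-→d15:-→d16:-→d17:-→d18:-→d19:-→d20:H4→d21:-→d22:-→d23:-→d24:H0→d25:H2→d26:-  best=H2

== LOOKUPS ==
["H5","no-route","H1","H1","H1","H1","no-route","H0","H1","H0","H1","H2"]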